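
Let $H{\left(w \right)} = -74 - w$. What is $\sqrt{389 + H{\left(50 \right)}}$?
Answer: $\sqrt{265} \approx 16.279$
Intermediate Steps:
$\sqrt{389 + H{\left(50 \right)}} = \sqrt{389 - 124} = \sqrt{265}$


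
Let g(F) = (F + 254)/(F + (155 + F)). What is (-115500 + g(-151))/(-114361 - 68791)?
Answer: 16978603/26923344 ≈ 0.63063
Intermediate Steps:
g(F) = (254 + F)/(155 + 2*F)
(-115500 + g(-151))/(-114361 - 68791) = (-115500 + (254 - 151)/(155 + 2*(-151)))/(-114361 - 68791) = (-115500 + 103/(155 - 302))/(-183152) = (-115500 + 103/(-147))*(-1/183152) = (-115500 - 1/147*103)*(-1/183152) = (-115500 - 103/147)*(-1/183152) = -16978603/147*(-1/183152) = 16978603/26923344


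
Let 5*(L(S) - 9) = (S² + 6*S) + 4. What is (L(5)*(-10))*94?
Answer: -19552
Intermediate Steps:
L(S) = 49/5 + S²/5 + 6*S/5 (L(S) = 9 + ((S² + 6*S) + 4)/5 = 9 + (4 + S² + 6*S)/5 = 9 + (⅘ + S²/5 + 6*S/5) = 49/5 + S²/5 + 6*S/5)
(L(5)*(-10))*94 = ((49/5 + (⅕)*5² + (6/5)*5)*(-10))*94 = ((49/5 + (⅕)*25 + 6)*(-10))*94 = ((49/5 + 5 + 6)*(-10))*94 = ((104/5)*(-10))*94 = -208*94 = -19552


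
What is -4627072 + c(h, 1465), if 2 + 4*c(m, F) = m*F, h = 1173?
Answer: -16789845/4 ≈ -4.1975e+6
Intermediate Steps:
c(m, F) = -½ + F*m/4 (c(m, F) = -½ + (m*F)/4 = -½ + (F*m)/4 = -½ + F*m/4)
-4627072 + c(h, 1465) = -4627072 + (-½ + (¼)*1465*1173) = -4627072 + (-½ + 1718445/4) = -4627072 + 1718443/4 = -16789845/4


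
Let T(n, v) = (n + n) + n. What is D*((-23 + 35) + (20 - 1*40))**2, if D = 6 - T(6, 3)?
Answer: -768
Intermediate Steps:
T(n, v) = 3*n (T(n, v) = 2*n + n = 3*n)
D = -12 (D = 6 - 3*6 = 6 - 1*18 = 6 - 18 = -12)
D*((-23 + 35) + (20 - 1*40))**2 = -12*((-23 + 35) + (20 - 1*40))**2 = -12*(12 + (20 - 40))**2 = -12*(12 - 20)**2 = -12*(-8)**2 = -12*64 = -768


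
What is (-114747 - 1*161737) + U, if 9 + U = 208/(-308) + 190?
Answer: -21275383/77 ≈ -2.7630e+5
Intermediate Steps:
U = 13885/77 (U = -9 + (208/(-308) + 190) = -9 + (208*(-1/308) + 190) = -9 + (-52/77 + 190) = -9 + 14578/77 = 13885/77 ≈ 180.32)
(-114747 - 1*161737) + U = (-114747 - 1*161737) + 13885/77 = (-114747 - 161737) + 13885/77 = -276484 + 13885/77 = -21275383/77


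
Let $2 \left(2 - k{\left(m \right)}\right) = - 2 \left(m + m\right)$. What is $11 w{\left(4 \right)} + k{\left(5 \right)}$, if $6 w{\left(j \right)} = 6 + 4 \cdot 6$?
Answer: $67$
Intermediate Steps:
$w{\left(j \right)} = 5$ ($w{\left(j \right)} = \frac{6 + 4 \cdot 6}{6} = \frac{6 + 24}{6} = \frac{1}{6} \cdot 30 = 5$)
$k{\left(m \right)} = 2 + 2 m$ ($k{\left(m \right)} = 2 - \frac{\left(-2\right) \left(m + m\right)}{2} = 2 - \frac{\left(-2\right) 2 m}{2} = 2 - \frac{\left(-4\right) m}{2} = 2 + 2 m$)
$11 w{\left(4 \right)} + k{\left(5 \right)} = 11 \cdot 5 + \left(2 + 2 \cdot 5\right) = 55 + \left(2 + 10\right) = 55 + 12 = 67$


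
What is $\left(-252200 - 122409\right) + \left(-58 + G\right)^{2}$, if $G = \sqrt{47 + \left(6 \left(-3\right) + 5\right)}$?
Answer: $-374609 + \left(58 - \sqrt{34}\right)^{2} \approx -3.7189 \cdot 10^{5}$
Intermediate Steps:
$G = \sqrt{34}$ ($G = \sqrt{47 + \left(-18 + 5\right)} = \sqrt{47 - 13} = \sqrt{34} \approx 5.8309$)
$\left(-252200 - 122409\right) + \left(-58 + G\right)^{2} = \left(-252200 - 122409\right) + \left(-58 + \sqrt{34}\right)^{2} = -374609 + \left(-58 + \sqrt{34}\right)^{2}$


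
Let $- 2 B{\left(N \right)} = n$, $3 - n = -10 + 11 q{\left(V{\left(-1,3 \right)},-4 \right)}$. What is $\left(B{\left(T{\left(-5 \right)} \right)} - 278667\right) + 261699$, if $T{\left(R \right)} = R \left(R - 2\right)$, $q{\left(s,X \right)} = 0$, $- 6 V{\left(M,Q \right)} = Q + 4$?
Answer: $- \frac{33949}{2} \approx -16975.0$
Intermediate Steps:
$V{\left(M,Q \right)} = - \frac{2}{3} - \frac{Q}{6}$ ($V{\left(M,Q \right)} = - \frac{Q + 4}{6} = - \frac{4 + Q}{6} = - \frac{2}{3} - \frac{Q}{6}$)
$T{\left(R \right)} = R \left(-2 + R\right)$
$n = 13$ ($n = 3 - \left(-10 + 11 \cdot 0\right) = 3 - \left(-10 + 0\right) = 3 - -10 = 3 + 10 = 13$)
$B{\left(N \right)} = - \frac{13}{2}$ ($B{\left(N \right)} = \left(- \frac{1}{2}\right) 13 = - \frac{13}{2}$)
$\left(B{\left(T{\left(-5 \right)} \right)} - 278667\right) + 261699 = \left(- \frac{13}{2} - 278667\right) + 261699 = - \frac{557347}{2} + 261699 = - \frac{33949}{2}$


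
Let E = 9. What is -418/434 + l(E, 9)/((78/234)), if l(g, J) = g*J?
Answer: 52522/217 ≈ 242.04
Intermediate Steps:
l(g, J) = J*g
-418/434 + l(E, 9)/((78/234)) = -418/434 + (9*9)/((78/234)) = -418*1/434 + 81/((78*(1/234))) = -209/217 + 81/(1/3) = -209/217 + 81*3 = -209/217 + 243 = 52522/217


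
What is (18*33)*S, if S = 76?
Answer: 45144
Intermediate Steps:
(18*33)*S = (18*33)*76 = 594*76 = 45144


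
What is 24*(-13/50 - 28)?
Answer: -16956/25 ≈ -678.24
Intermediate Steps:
24*(-13/50 - 28) = 24*(-1413/50) = -16956/25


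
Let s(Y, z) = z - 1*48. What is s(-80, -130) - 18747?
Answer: -18925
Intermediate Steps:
s(Y, z) = -48 + z (s(Y, z) = z - 48 = -48 + z)
s(-80, -130) - 18747 = (-48 - 130) - 18747 = -178 - 18747 = -18925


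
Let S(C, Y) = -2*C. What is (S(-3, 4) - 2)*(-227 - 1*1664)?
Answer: -7564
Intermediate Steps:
(S(-3, 4) - 2)*(-227 - 1*1664) = (-2*(-3) - 2)*(-227 - 1*1664) = (6 - 2)*(-227 - 1664) = 4*(-1891) = -7564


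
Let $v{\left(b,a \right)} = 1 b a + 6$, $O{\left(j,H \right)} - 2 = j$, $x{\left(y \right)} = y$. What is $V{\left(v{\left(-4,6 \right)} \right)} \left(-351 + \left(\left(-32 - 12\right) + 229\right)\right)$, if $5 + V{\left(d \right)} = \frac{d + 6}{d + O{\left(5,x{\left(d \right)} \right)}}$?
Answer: $\frac{7138}{11} \approx 648.91$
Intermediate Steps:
$O{\left(j,H \right)} = 2 + j$
$v{\left(b,a \right)} = 6 + a b$ ($v{\left(b,a \right)} = b a + 6 = a b + 6 = 6 + a b$)
$V{\left(d \right)} = -5 + \frac{6 + d}{7 + d}$ ($V{\left(d \right)} = -5 + \frac{d + 6}{d + \left(2 + 5\right)} = -5 + \frac{6 + d}{d + 7} = -5 + \frac{6 + d}{7 + d}$)
$V{\left(v{\left(-4,6 \right)} \right)} \left(-351 + \left(\left(-32 - 12\right) + 229\right)\right) = \frac{-29 - 4 \left(6 + 6 \left(-4\right)\right)}{7 + \left(6 + 6 \left(-4\right)\right)} \left(-351 + \left(\left(-32 - 12\right) + 229\right)\right) = \frac{-29 - 4 \left(6 - 24\right)}{7 + \left(6 - 24\right)} \left(-351 + \left(-44 + 229\right)\right) = \frac{-29 - -72}{7 - 18} \left(-351 + 185\right) = \frac{-29 + 72}{-11} \left(-166\right) = \left(- \frac{1}{11}\right) 43 \left(-166\right) = \left(- \frac{43}{11}\right) \left(-166\right) = \frac{7138}{11}$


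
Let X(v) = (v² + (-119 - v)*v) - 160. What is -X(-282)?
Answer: -33398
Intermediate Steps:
X(v) = -160 + v² + v*(-119 - v) (X(v) = (v² + v*(-119 - v)) - 160 = -160 + v² + v*(-119 - v))
-X(-282) = -(-160 - 119*(-282)) = -(-160 + 33558) = -1*33398 = -33398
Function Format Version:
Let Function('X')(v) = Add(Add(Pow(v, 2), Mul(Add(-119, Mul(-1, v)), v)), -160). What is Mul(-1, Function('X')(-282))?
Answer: -33398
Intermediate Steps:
Function('X')(v) = Add(-160, Pow(v, 2), Mul(v, Add(-119, Mul(-1, v)))) (Function('X')(v) = Add(Add(Pow(v, 2), Mul(v, Add(-119, Mul(-1, v)))), -160) = Add(-160, Pow(v, 2), Mul(v, Add(-119, Mul(-1, v)))))
Mul(-1, Function('X')(-282)) = Mul(-1, Add(-160, Mul(-119, -282))) = Mul(-1, Add(-160, 33558)) = Mul(-1, 33398) = -33398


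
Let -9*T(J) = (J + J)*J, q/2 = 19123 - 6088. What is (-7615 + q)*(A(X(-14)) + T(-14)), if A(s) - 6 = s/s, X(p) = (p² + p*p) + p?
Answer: -6071695/9 ≈ -6.7463e+5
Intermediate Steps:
X(p) = p + 2*p² (X(p) = (p² + p²) + p = 2*p² + p = p + 2*p²)
A(s) = 7 (A(s) = 6 + s/s = 6 + 1 = 7)
q = 26070 (q = 2*(19123 - 6088) = 2*13035 = 26070)
T(J) = -2*J²/9 (T(J) = -(J + J)*J/9 = -2*J*J/9 = -2*J²/9)
(-7615 + q)*(A(X(-14)) + T(-14)) = (-7615 + 26070)*(7 - 2/9*(-14)²) = 18455*(7 - 2/9*196) = 18455*(7 - 392/9) = 18455*(-329/9) = -6071695/9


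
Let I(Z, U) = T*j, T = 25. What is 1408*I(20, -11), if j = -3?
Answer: -105600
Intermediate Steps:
I(Z, U) = -75 (I(Z, U) = 25*(-3) = -75)
1408*I(20, -11) = 1408*(-75) = -105600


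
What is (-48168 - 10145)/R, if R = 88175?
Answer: -58313/88175 ≈ -0.66133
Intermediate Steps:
(-48168 - 10145)/R = (-48168 - 10145)/88175 = -58313*1/88175 = -58313/88175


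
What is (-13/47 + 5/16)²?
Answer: 729/565504 ≈ 0.0012891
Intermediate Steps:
(-13/47 + 5/16)² = (27/752)² = 729/565504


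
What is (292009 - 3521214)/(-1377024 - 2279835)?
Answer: 3229205/3656859 ≈ 0.88305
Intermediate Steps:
(292009 - 3521214)/(-1377024 - 2279835) = -3229205/(-3656859) = -3229205*(-1/3656859) = 3229205/3656859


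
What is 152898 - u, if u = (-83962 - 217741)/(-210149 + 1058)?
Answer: 31969294015/209091 ≈ 1.5290e+5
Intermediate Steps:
u = 301703/209091 (u = -301703/(-209091) = -301703*(-1/209091) = 301703/209091 ≈ 1.4429)
152898 - u = 152898 - 1*301703/209091 = 152898 - 301703/209091 = 31969294015/209091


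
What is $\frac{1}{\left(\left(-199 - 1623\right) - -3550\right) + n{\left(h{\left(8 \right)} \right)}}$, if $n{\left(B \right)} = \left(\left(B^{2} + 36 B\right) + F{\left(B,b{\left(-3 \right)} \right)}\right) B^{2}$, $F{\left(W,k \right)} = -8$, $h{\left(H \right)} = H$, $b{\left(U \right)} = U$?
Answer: $\frac{1}{23744} \approx 4.2116 \cdot 10^{-5}$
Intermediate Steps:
$n{\left(B \right)} = B^{2} \left(-8 + B^{2} + 36 B\right)$ ($n{\left(B \right)} = \left(\left(B^{2} + 36 B\right) - 8\right) B^{2} = \left(-8 + B^{2} + 36 B\right) B^{2} = B^{2} \left(-8 + B^{2} + 36 B\right)$)
$\frac{1}{\left(\left(-199 - 1623\right) - -3550\right) + n{\left(h{\left(8 \right)} \right)}} = \frac{1}{\left(\left(-199 - 1623\right) - -3550\right) + 8^{2} \left(-8 + 8^{2} + 36 \cdot 8\right)} = \frac{1}{\left(\left(-199 - 1623\right) + 3550\right) + 64 \left(-8 + 64 + 288\right)} = \frac{1}{\left(-1822 + 3550\right) + 64 \cdot 344} = \frac{1}{1728 + 22016} = \frac{1}{23744}$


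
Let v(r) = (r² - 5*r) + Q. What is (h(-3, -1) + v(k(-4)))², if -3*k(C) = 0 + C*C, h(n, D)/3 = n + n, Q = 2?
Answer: 123904/81 ≈ 1529.7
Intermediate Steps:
h(n, D) = 6*n (h(n, D) = 3*(n + n) = 3*(2*n) = 6*n)
k(C) = -C²/3 (k(C) = -(0 + C*C)/3 = -(0 + C²)/3 = -C²/3)
v(r) = 2 + r² - 5*r (v(r) = (r² - 5*r) + 2 = 2 + r² - 5*r)
(h(-3, -1) + v(k(-4)))² = (6*(-3) + (2 + (-⅓*(-4)²)² - (-5)*(-4)²/3))² = (-18 + (2 + (-⅓*16)² - (-5)*16/3))² = (-18 + (2 + (-16/3)² - 5*(-16/3)))² = (-18 + (2 + 256/9 + 80/3))² = (-18 + 514/9)² = (352/9)² = 123904/81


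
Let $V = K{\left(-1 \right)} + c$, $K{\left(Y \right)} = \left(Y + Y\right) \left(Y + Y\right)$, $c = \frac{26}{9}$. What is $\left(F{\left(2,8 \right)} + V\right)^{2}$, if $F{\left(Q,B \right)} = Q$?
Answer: $\frac{6400}{81} \approx 79.012$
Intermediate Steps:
$c = \frac{26}{9}$ ($c = 26 \cdot \frac{1}{9} = \frac{26}{9} \approx 2.8889$)
$K{\left(Y \right)} = 4 Y^{2}$ ($K{\left(Y \right)} = 2 Y 2 Y = 4 Y^{2}$)
$V = \frac{62}{9}$ ($V = 4 \left(-1\right)^{2} + \frac{26}{9} = 4 \cdot 1 + \frac{26}{9} = 4 + \frac{26}{9} = \frac{62}{9} \approx 6.8889$)
$\left(F{\left(2,8 \right)} + V\right)^{2} = \left(2 + \frac{62}{9}\right)^{2} = \left(\frac{80}{9}\right)^{2} = \frac{6400}{81}$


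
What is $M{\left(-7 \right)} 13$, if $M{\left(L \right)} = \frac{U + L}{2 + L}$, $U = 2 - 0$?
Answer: $13$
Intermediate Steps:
$U = 2$ ($U = 2 + 0 = 2$)
$M{\left(L \right)} = 1$ ($M{\left(L \right)} = \frac{2 + L}{2 + L} = 1$)
$M{\left(-7 \right)} 13 = 1 \cdot 13 = 13$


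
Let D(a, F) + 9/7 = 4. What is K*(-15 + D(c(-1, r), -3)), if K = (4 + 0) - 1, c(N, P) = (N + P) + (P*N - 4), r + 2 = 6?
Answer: -258/7 ≈ -36.857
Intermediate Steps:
r = 4 (r = -2 + 6 = 4)
c(N, P) = -4 + N + P + N*P (c(N, P) = (N + P) + (N*P - 4) = (N + P) + (-4 + N*P) = -4 + N + P + N*P)
D(a, F) = 19/7 (D(a, F) = -9/7 + 4 = 19/7)
K = 3 (K = 4 - 1 = 3)
K*(-15 + D(c(-1, r), -3)) = 3*(-15 + 19/7) = 3*(-86/7) = -258/7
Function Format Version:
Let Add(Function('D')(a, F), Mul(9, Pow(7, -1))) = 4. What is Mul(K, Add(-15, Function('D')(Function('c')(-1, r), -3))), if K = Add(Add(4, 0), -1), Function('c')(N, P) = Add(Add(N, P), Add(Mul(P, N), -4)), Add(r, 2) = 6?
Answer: Rational(-258, 7) ≈ -36.857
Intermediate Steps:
r = 4 (r = Add(-2, 6) = 4)
Function('c')(N, P) = Add(-4, N, P, Mul(N, P)) (Function('c')(N, P) = Add(Add(N, P), Add(Mul(N, P), -4)) = Add(Add(N, P), Add(-4, Mul(N, P))) = Add(-4, N, P, Mul(N, P)))
Function('D')(a, F) = Rational(19, 7) (Function('D')(a, F) = Add(Rational(-9, 7), 4) = Rational(19, 7))
K = 3 (K = Add(4, -1) = 3)
Mul(K, Add(-15, Function('D')(Function('c')(-1, r), -3))) = Mul(3, Add(-15, Rational(19, 7))) = Mul(3, Rational(-86, 7)) = Rational(-258, 7)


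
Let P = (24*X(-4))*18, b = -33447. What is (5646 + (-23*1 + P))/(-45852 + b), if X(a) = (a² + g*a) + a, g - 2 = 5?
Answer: 1289/79299 ≈ 0.016255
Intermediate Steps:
g = 7 (g = 2 + 5 = 7)
X(a) = a² + 8*a (X(a) = (a² + 7*a) + a = a² + 8*a)
P = -6912 (P = (24*(-4*(8 - 4)))*18 = (24*(-4*4))*18 = (24*(-16))*18 = -384*18 = -6912)
(5646 + (-23*1 + P))/(-45852 + b) = (5646 + (-23*1 - 6912))/(-45852 - 33447) = (5646 + (-23 - 6912))/(-79299) = (5646 - 6935)*(-1/79299) = -1289*(-1/79299) = 1289/79299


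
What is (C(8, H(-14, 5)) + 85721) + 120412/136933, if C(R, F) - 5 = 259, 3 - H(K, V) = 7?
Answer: 11774304417/136933 ≈ 85986.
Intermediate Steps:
H(K, V) = -4 (H(K, V) = 3 - 1*7 = 3 - 7 = -4)
C(R, F) = 264 (C(R, F) = 5 + 259 = 264)
(C(8, H(-14, 5)) + 85721) + 120412/136933 = (264 + 85721) + 120412/136933 = 85985 + 120412*(1/136933) = 85985 + 120412/136933 = 11774304417/136933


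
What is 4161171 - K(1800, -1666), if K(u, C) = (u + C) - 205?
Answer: 4161242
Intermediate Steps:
K(u, C) = -205 + C + u (K(u, C) = (C + u) - 205 = -205 + C + u)
4161171 - K(1800, -1666) = 4161171 - (-205 - 1666 + 1800) = 4161171 - 1*(-71) = 4161171 + 71 = 4161242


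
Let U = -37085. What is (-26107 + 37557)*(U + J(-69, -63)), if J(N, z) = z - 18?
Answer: -425550700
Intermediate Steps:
J(N, z) = -18 + z
(-26107 + 37557)*(U + J(-69, -63)) = (-26107 + 37557)*(-37085 + (-18 - 63)) = 11450*(-37085 - 81) = 11450*(-37166) = -425550700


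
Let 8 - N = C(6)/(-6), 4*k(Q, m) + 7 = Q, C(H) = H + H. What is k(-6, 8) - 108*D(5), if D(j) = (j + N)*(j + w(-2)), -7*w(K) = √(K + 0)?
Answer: -32413/4 + 1620*I*√2/7 ≈ -8103.3 + 327.29*I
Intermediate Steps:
C(H) = 2*H
k(Q, m) = -7/4 + Q/4
w(K) = -√K/7 (w(K) = -√(K + 0)/7 = -√K/7)
N = 10 (N = 8 - 2*6/(-6) = 8 - 12*(-1)/6 = 8 - 1*(-2) = 8 + 2 = 10)
D(j) = (10 + j)*(j - I*√2/7) (D(j) = (j + 10)*(j - I*√2/7) = (10 + j)*(j - I*√2/7))
k(-6, 8) - 108*D(5) = (-7/4 + (¼)*(-6)) - 108*(5² + 10*5 - 10*I*√2/7 - ⅐*I*5*√2) = (-7/4 - 3/2) - 108*(25 + 50 - 10*I*√2/7 - 5*I*√2/7) = -13/4 - 108*(75 - 15*I*√2/7) = -13/4 + (-8100 + 1620*I*√2/7) = -32413/4 + 1620*I*√2/7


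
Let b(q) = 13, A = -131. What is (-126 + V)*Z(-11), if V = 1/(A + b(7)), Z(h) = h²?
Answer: -1799149/118 ≈ -15247.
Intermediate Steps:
V = -1/118 (V = 1/(-131 + 13) = 1/(-118) = -1/118 ≈ -0.0084746)
(-126 + V)*Z(-11) = (-126 - 1/118)*(-11)² = -14869/118*121 = -1799149/118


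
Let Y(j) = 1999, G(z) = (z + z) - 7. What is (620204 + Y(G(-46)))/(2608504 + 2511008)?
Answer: 207401/1706504 ≈ 0.12154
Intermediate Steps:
G(z) = -7 + 2*z (G(z) = 2*z - 7 = -7 + 2*z)
(620204 + Y(G(-46)))/(2608504 + 2511008) = (620204 + 1999)/(2608504 + 2511008) = 622203/5119512 = 622203*(1/5119512) = 207401/1706504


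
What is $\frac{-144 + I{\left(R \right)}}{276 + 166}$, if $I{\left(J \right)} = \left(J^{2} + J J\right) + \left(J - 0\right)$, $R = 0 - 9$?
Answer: $\frac{9}{442} \approx 0.020362$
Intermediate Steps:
$R = -9$ ($R = 0 - 9 = -9$)
$I{\left(J \right)} = J + 2 J^{2}$ ($I{\left(J \right)} = \left(J^{2} + J^{2}\right) + \left(J + 0\right) = 2 J^{2} + J = J + 2 J^{2}$)
$\frac{-144 + I{\left(R \right)}}{276 + 166} = \frac{-144 - 9 \left(1 + 2 \left(-9\right)\right)}{276 + 166} = \frac{-144 - 9 \left(1 - 18\right)}{442} = \left(-144 - -153\right) \frac{1}{442} = \left(-144 + 153\right) \frac{1}{442} = 9 \cdot \frac{1}{442} = \frac{9}{442}$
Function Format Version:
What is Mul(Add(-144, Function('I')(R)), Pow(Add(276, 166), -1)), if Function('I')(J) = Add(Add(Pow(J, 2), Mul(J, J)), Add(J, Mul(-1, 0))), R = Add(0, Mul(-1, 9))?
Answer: Rational(9, 442) ≈ 0.020362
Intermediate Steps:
R = -9 (R = Add(0, -9) = -9)
Function('I')(J) = Add(J, Mul(2, Pow(J, 2))) (Function('I')(J) = Add(Add(Pow(J, 2), Pow(J, 2)), Add(J, 0)) = Add(Mul(2, Pow(J, 2)), J) = Add(J, Mul(2, Pow(J, 2))))
Mul(Add(-144, Function('I')(R)), Pow(Add(276, 166), -1)) = Mul(Add(-144, Mul(-9, Add(1, Mul(2, -9)))), Pow(Add(276, 166), -1)) = Mul(Add(-144, Mul(-9, Add(1, -18))), Pow(442, -1)) = Mul(Add(-144, Mul(-9, -17)), Rational(1, 442)) = Mul(Add(-144, 153), Rational(1, 442)) = Mul(9, Rational(1, 442)) = Rational(9, 442)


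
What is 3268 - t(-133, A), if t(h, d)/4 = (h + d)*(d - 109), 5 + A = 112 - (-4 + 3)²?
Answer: 2944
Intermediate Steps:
A = 106 (A = -5 + (112 - (-4 + 3)²) = -5 + (112 - 1*(-1)²) = -5 + (112 - 1*1) = -5 + (112 - 1) = -5 + 111 = 106)
t(h, d) = 4*(-109 + d)*(d + h) (t(h, d) = 4*((h + d)*(d - 109)) = 4*((d + h)*(-109 + d)) = 4*((-109 + d)*(d + h)) = 4*(-109 + d)*(d + h))
3268 - t(-133, A) = 3268 - (-436*106 - 436*(-133) + 4*106² + 4*106*(-133)) = 3268 - (-46216 + 57988 + 4*11236 - 56392) = 3268 - (-46216 + 57988 + 44944 - 56392) = 3268 - 1*324 = 3268 - 324 = 2944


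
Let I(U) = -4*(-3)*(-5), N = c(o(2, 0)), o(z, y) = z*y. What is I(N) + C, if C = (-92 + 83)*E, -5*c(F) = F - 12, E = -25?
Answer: 165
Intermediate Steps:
o(z, y) = y*z
c(F) = 12/5 - F/5 (c(F) = -(F - 12)/5 = -(-12 + F)/5 = 12/5 - F/5)
C = 225 (C = (-92 + 83)*(-25) = -9*(-25) = 225)
N = 12/5 (N = 12/5 - 0*2 = 12/5 - ⅕*0 = 12/5 + 0 = 12/5 ≈ 2.4000)
I(U) = -60 (I(U) = 12*(-5) = -60)
I(N) + C = -60 + 225 = 165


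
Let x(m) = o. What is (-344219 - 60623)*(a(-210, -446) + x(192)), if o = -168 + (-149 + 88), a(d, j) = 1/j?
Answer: 20674268835/223 ≈ 9.2710e+7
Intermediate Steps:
o = -229 (o = -168 - 61 = -229)
x(m) = -229
(-344219 - 60623)*(a(-210, -446) + x(192)) = (-344219 - 60623)*(1/(-446) - 229) = -404842*(-1/446 - 229) = -404842*(-102135/446) = 20674268835/223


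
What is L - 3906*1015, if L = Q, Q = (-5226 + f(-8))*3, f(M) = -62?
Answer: -3980454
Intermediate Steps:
Q = -15864 (Q = (-5226 - 62)*3 = -5288*3 = -15864)
L = -15864
L - 3906*1015 = -15864 - 3906*1015 = -15864 - 1*3964590 = -15864 - 3964590 = -3980454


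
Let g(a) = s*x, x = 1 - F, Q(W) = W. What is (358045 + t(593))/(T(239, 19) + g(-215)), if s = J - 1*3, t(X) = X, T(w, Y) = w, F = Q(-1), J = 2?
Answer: 119546/79 ≈ 1513.2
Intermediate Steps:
F = -1
x = 2 (x = 1 - 1*(-1) = 1 + 1 = 2)
s = -1 (s = 2 - 1*3 = 2 - 3 = -1)
g(a) = -2 (g(a) = -1*2 = -2)
(358045 + t(593))/(T(239, 19) + g(-215)) = (358045 + 593)/(239 - 2) = 358638/237 = 358638*(1/237) = 119546/79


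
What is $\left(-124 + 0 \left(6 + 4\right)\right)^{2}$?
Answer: $15376$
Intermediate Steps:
$\left(-124 + 0 \left(6 + 4\right)\right)^{2} = \left(-124 + 0 \cdot 10\right)^{2} = \left(-124 + 0\right)^{2} = \left(-124\right)^{2} = 15376$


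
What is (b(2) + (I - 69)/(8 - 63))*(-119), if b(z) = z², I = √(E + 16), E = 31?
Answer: -34391/55 + 119*√47/55 ≈ -610.46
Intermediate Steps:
I = √47 (I = √(31 + 16) = √47 ≈ 6.8557)
(b(2) + (I - 69)/(8 - 63))*(-119) = (2² + (√47 - 69)/(8 - 63))*(-119) = (4 + (-69 + √47)/(-55))*(-119) = (4 + (-69 + √47)*(-1/55))*(-119) = (4 + (69/55 - √47/55))*(-119) = (289/55 - √47/55)*(-119) = -34391/55 + 119*√47/55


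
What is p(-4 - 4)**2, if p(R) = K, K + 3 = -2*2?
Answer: 49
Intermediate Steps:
K = -7 (K = -3 - 2*2 = -3 - 4 = -7)
p(R) = -7
p(-4 - 4)**2 = (-7)**2 = 49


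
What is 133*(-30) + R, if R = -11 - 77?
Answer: -4078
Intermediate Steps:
R = -88
133*(-30) + R = 133*(-30) - 88 = -3990 - 88 = -4078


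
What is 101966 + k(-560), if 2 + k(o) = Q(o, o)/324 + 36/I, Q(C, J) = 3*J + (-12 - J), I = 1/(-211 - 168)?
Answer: 7153637/81 ≈ 88317.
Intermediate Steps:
I = -1/379 (I = 1/(-379) = -1/379 ≈ -0.0026385)
Q(C, J) = -12 + 2*J
k(o) = -368443/27 + o/162 (k(o) = -2 + ((-12 + 2*o)/324 + 36/(-1/379)) = -2 + ((-12 + 2*o)*(1/324) + 36*(-379)) = -2 + ((-1/27 + o/162) - 13644) = -2 + (-368389/27 + o/162) = -368443/27 + o/162)
101966 + k(-560) = 101966 + (-368443/27 + (1/162)*(-560)) = 101966 + (-368443/27 - 280/81) = 101966 - 1105609/81 = 7153637/81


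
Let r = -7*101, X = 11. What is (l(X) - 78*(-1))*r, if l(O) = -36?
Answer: -29694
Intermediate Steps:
r = -707
(l(X) - 78*(-1))*r = (-36 - 78*(-1))*(-707) = (-36 + 78)*(-707) = 42*(-707) = -29694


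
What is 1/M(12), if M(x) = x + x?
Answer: 1/24 ≈ 0.041667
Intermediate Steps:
M(x) = 2*x
1/M(12) = 1/(2*12) = 1/24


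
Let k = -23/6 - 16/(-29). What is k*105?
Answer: -19985/58 ≈ -344.57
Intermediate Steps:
k = -571/174 (k = -23*⅙ - 16*(-1/29) = -23/6 + 16/29 = -571/174 ≈ -3.2816)
k*105 = -571/174*105 = -19985/58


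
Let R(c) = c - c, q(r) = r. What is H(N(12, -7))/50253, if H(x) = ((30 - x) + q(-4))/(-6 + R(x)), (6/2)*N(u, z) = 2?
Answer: -38/452277 ≈ -8.4019e-5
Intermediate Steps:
R(c) = 0
N(u, z) = 2/3 (N(u, z) = (1/3)*2 = 2/3)
H(x) = -13/3 + x/6 (H(x) = ((30 - x) - 4)/(-6 + 0) = (26 - x)/(-6) = (26 - x)*(-1/6) = -13/3 + x/6)
H(N(12, -7))/50253 = (-13/3 + (1/6)*(2/3))/50253 = (-13/3 + 1/9)*(1/50253) = -38/9*1/50253 = -38/452277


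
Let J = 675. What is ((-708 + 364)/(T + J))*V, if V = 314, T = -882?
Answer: 108016/207 ≈ 521.82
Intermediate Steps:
((-708 + 364)/(T + J))*V = ((-708 + 364)/(-882 + 675))*314 = -344/(-207)*314 = -344*(-1/207)*314 = (344/207)*314 = 108016/207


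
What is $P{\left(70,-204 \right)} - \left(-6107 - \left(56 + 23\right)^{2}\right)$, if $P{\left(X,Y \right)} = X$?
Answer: $12418$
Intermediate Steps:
$P{\left(70,-204 \right)} - \left(-6107 - \left(56 + 23\right)^{2}\right) = 70 - \left(-6107 - \left(56 + 23\right)^{2}\right) = 70 + \left(79^{2} + 6107\right) = 70 + \left(6241 + 6107\right) = 70 + 12348 = 12418$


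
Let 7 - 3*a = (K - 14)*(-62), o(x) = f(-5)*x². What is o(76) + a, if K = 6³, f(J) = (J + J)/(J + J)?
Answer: 9953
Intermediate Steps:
f(J) = 1 (f(J) = (2*J)/((2*J)) = (2*J)*(1/(2*J)) = 1)
o(x) = x² (o(x) = 1*x² = x²)
K = 216
a = 4177 (a = 7/3 - (216 - 14)*(-62)/3 = 7/3 - 202*(-62)/3 = 7/3 - ⅓*(-12524) = 7/3 + 12524/3 = 4177)
o(76) + a = 76² + 4177 = 5776 + 4177 = 9953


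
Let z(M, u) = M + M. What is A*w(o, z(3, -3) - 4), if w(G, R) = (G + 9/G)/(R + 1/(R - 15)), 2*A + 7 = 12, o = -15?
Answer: -507/25 ≈ -20.280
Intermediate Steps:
z(M, u) = 2*M
A = 5/2 (A = -7/2 + (½)*12 = -7/2 + 6 = 5/2 ≈ 2.5000)
w(G, R) = (G + 9/G)/(R + 1/(-15 + R))
A*w(o, z(3, -3) - 4) = 5*((-135 - 15*(-15)² + 9*(2*3 - 4) + (2*3 - 4)*(-15)²)/((-15)*(1 + (2*3 - 4)² - 15*(2*3 - 4))))/2 = 5*(-(-135 - 15*225 + 9*(6 - 4) + (6 - 4)*225)/(15*(1 + (6 - 4)² - 15*(6 - 4))))/2 = 5*(-(-135 - 3375 + 9*2 + 2*225)/(15*(1 + 2² - 15*2)))/2 = 5*(-(-135 - 3375 + 18 + 450)/(15*(1 + 4 - 30)))/2 = 5*(-1/15*(-3042)/(-25))/2 = 5*(-1/15*(-1/25)*(-3042))/2 = (5/2)*(-1014/125) = -507/25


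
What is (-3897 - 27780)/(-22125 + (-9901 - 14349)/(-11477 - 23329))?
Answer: 551274831/385029250 ≈ 1.4318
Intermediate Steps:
(-3897 - 27780)/(-22125 + (-9901 - 14349)/(-11477 - 23329)) = -31677/(-22125 - 24250/(-34806)) = -31677/(-22125 - 24250*(-1/34806)) = -31677/(-22125 + 12125/17403) = -31677/(-385029250/17403) = -31677*(-17403/385029250) = 551274831/385029250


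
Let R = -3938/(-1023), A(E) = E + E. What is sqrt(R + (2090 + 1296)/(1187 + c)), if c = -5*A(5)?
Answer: 2*sqrt(235614446)/11749 ≈ 2.6129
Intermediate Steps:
A(E) = 2*E
R = 358/93 (R = -3938*(-1/1023) = 358/93 ≈ 3.8495)
c = -50 (c = -10*5 = -5*10 = -50)
sqrt(R + (2090 + 1296)/(1187 + c)) = sqrt(358/93 + (2090 + 1296)/(1187 - 50)) = sqrt(358/93 + 3386/1137) = sqrt(80216/11749) = 2*sqrt(235614446)/11749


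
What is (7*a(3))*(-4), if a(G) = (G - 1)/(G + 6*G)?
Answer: -8/3 ≈ -2.6667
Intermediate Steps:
a(G) = (-1 + G)/(7*G) (a(G) = (-1 + G)/((7*G)) = (-1 + G)*(1/(7*G)) = (-1 + G)/(7*G))
(7*a(3))*(-4) = (7*((1/7)*(-1 + 3)/3))*(-4) = (7*((1/7)*(1/3)*2))*(-4) = (7*(2/21))*(-4) = (2/3)*(-4) = -8/3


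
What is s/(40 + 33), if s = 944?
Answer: 944/73 ≈ 12.932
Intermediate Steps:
s/(40 + 33) = 944/(40 + 33) = 944/73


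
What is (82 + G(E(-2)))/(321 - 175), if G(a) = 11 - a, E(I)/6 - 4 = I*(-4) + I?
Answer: 33/146 ≈ 0.22603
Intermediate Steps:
E(I) = 24 - 18*I (E(I) = 24 + 6*(I*(-4) + I) = 24 + 6*(-4*I + I) = 24 + 6*(-3*I) = 24 - 18*I)
(82 + G(E(-2)))/(321 - 175) = (82 + (11 - (24 - 18*(-2))))/(321 - 175) = (82 + (11 - (24 + 36)))/146 = (82 + (11 - 1*60))*(1/146) = (82 + (11 - 60))*(1/146) = (82 - 49)*(1/146) = 33*(1/146) = 33/146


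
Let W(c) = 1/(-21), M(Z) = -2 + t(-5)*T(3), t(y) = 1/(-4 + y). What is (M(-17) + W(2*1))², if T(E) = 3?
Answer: 2500/441 ≈ 5.6689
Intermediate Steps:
M(Z) = -7/3 (M(Z) = -2 + 3/(-4 - 5) = -2 + 3/(-9) = -2 - ⅑*3 = -2 - ⅓ = -7/3)
W(c) = -1/21
(M(-17) + W(2*1))² = (-7/3 - 1/21)² = (-50/21)² = 2500/441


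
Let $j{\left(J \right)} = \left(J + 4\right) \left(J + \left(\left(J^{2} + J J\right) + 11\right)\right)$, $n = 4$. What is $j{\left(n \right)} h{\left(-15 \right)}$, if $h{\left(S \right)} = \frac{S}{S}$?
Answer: $376$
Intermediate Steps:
$h{\left(S \right)} = 1$
$j{\left(J \right)} = \left(4 + J\right) \left(11 + J + 2 J^{2}\right)$ ($j{\left(J \right)} = \left(4 + J\right) \left(J + \left(\left(J^{2} + J^{2}\right) + 11\right)\right) = \left(4 + J\right) \left(J + \left(2 J^{2} + 11\right)\right) = \left(4 + J\right) \left(J + \left(11 + 2 J^{2}\right)\right) = \left(4 + J\right) \left(11 + J + 2 J^{2}\right)$)
$j{\left(n \right)} h{\left(-15 \right)} = \left(44 + 2 \cdot 4^{3} + 9 \cdot 4^{2} + 15 \cdot 4\right) 1 = \left(44 + 2 \cdot 64 + 9 \cdot 16 + 60\right) 1 = \left(44 + 128 + 144 + 60\right) 1 = 376 \cdot 1 = 376$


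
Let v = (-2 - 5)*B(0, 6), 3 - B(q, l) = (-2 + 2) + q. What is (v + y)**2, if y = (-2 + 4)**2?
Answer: 289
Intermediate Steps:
B(q, l) = 3 - q (B(q, l) = 3 - ((-2 + 2) + q) = 3 - (0 + q) = 3 - q)
y = 4 (y = 2**2 = 4)
v = -21 (v = (-2 - 5)*(3 - 1*0) = -7*(3 + 0) = -7*3 = -21)
(v + y)**2 = (-21 + 4)**2 = (-17)**2 = 289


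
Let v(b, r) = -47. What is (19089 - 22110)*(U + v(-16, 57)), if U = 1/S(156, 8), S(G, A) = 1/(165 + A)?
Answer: -380646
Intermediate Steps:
U = 173 (U = 1/(1/(165 + 8)) = 1/(1/173) = 173)
(19089 - 22110)*(U + v(-16, 57)) = (19089 - 22110)*(173 - 47) = -3021*126 = -380646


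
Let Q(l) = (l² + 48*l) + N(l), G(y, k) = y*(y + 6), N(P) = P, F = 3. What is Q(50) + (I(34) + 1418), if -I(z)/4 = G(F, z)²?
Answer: 3452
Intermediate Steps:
G(y, k) = y*(6 + y)
Q(l) = l² + 49*l (Q(l) = (l² + 48*l) + l = l² + 49*l)
I(z) = -2916 (I(z) = -4*9*(6 + 3)² = -4*(3*9)² = -4*27² = -4*729 = -2916)
Q(50) + (I(34) + 1418) = 50*(49 + 50) + (-2916 + 1418) = 50*99 - 1498 = 4950 - 1498 = 3452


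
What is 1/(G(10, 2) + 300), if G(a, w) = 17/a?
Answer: 10/3017 ≈ 0.0033146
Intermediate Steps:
1/(G(10, 2) + 300) = 1/(17/10 + 300) = 1/(3017/10) = 10/3017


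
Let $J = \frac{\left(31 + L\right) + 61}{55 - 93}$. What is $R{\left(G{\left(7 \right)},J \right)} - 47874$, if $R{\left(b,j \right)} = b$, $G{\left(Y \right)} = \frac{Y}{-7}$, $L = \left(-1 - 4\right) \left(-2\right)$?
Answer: $-47875$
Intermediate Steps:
$L = 10$ ($L = \left(-5\right) \left(-2\right) = 10$)
$G{\left(Y \right)} = - \frac{Y}{7}$ ($G{\left(Y \right)} = Y \left(- \frac{1}{7}\right) = - \frac{Y}{7}$)
$J = - \frac{51}{19}$ ($J = \frac{\left(31 + 10\right) + 61}{55 - 93} = \frac{41 + 61}{-38} = 102 \left(- \frac{1}{38}\right) = - \frac{51}{19} \approx -2.6842$)
$R{\left(G{\left(7 \right)},J \right)} - 47874 = \left(- \frac{1}{7}\right) 7 - 47874 = -1 - 47874 = -47875$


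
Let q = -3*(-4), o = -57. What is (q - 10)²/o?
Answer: -4/57 ≈ -0.070175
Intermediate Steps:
q = 12
(q - 10)²/o = (12 - 10)²/(-57) = 2²*(-1/57) = 4*(-1/57) = -4/57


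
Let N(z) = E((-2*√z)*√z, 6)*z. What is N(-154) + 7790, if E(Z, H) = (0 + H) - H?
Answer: 7790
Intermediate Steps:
E(Z, H) = 0 (E(Z, H) = H - H = 0)
N(z) = 0 (N(z) = 0*z = 0)
N(-154) + 7790 = 0 + 7790 = 7790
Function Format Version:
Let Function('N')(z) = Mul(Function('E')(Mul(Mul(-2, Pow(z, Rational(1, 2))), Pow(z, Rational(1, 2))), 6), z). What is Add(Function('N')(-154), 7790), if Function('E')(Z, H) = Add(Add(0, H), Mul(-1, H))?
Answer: 7790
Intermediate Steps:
Function('E')(Z, H) = 0 (Function('E')(Z, H) = Add(H, Mul(-1, H)) = 0)
Function('N')(z) = 0 (Function('N')(z) = Mul(0, z) = 0)
Add(Function('N')(-154), 7790) = Add(0, 7790) = 7790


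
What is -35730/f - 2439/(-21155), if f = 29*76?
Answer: -375246297/23312810 ≈ -16.096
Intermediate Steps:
f = 2204
-35730/f - 2439/(-21155) = -35730/2204 - 2439/(-21155) = -35730*1/2204 - 2439*(-1/21155) = -17865/1102 + 2439/21155 = -375246297/23312810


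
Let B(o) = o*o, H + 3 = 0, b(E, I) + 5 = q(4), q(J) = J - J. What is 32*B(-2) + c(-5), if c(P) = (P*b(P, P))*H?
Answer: 53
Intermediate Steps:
q(J) = 0
b(E, I) = -5 (b(E, I) = -5 + 0 = -5)
H = -3 (H = -3 + 0 = -3)
B(o) = o²
c(P) = 15*P (c(P) = (P*(-5))*(-3) = -5*P*(-3) = 15*P)
32*B(-2) + c(-5) = 32*(-2)² + 15*(-5) = 32*4 - 75 = 128 - 75 = 53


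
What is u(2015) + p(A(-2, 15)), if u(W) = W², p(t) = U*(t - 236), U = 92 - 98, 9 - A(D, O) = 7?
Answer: 4061629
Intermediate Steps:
A(D, O) = 2 (A(D, O) = 9 - 1*7 = 9 - 7 = 2)
U = -6
p(t) = 1416 - 6*t (p(t) = -6*(t - 236) = -6*(-236 + t) = 1416 - 6*t)
u(2015) + p(A(-2, 15)) = 2015² + (1416 - 6*2) = 4060225 + (1416 - 12) = 4060225 + 1404 = 4061629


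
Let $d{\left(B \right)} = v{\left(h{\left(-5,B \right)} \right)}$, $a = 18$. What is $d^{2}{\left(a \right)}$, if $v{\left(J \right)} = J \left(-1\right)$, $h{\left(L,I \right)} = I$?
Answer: $324$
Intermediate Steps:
$v{\left(J \right)} = - J$
$d{\left(B \right)} = - B$
$d^{2}{\left(a \right)} = \left(\left(-1\right) 18\right)^{2} = \left(-18\right)^{2} = 324$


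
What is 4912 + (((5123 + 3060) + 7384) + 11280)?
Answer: 31759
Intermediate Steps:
4912 + (((5123 + 3060) + 7384) + 11280) = 4912 + ((8183 + 7384) + 11280) = 4912 + (15567 + 11280) = 4912 + 26847 = 31759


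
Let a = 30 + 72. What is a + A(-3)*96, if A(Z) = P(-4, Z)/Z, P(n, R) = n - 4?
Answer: 358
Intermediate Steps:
a = 102
P(n, R) = -4 + n
A(Z) = -8/Z (A(Z) = (-4 - 4)/Z = -8/Z)
a + A(-3)*96 = 102 - 8/(-3)*96 = 102 - 8*(-⅓)*96 = 102 + (8/3)*96 = 102 + 256 = 358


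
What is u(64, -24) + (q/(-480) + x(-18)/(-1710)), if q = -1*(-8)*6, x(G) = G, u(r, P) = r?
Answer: 12143/190 ≈ 63.911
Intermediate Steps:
q = 48 (q = 8*6 = 48)
u(64, -24) + (q/(-480) + x(-18)/(-1710)) = 64 + (48/(-480) - 18/(-1710)) = 64 + (48*(-1/480) - 18*(-1/1710)) = 64 + (-⅒ + 1/95) = 64 - 17/190 = 12143/190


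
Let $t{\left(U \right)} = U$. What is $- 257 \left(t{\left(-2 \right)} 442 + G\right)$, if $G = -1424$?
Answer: $593156$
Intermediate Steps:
$- 257 \left(t{\left(-2 \right)} 442 + G\right) = - 257 \left(\left(-2\right) 442 - 1424\right) = - 257 \left(-884 - 1424\right) = \left(-257\right) \left(-2308\right) = 593156$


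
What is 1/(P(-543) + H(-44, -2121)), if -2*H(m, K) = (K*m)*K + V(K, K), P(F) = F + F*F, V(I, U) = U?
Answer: 2/198530937 ≈ 1.0074e-8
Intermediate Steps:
P(F) = F + F**2
H(m, K) = -K/2 - m*K**2/2 (H(m, K) = -((K*m)*K + K)/2 = -(m*K**2 + K)/2 = -(K + m*K**2)/2 = -K/2 - m*K**2/2)
1/(P(-543) + H(-44, -2121)) = 1/(-543*(1 - 543) + (1/2)*(-2121)*(-1 - 1*(-2121)*(-44))) = 1/(-543*(-542) + (1/2)*(-2121)*(-1 - 93324)) = 1/(294306 + (1/2)*(-2121)*(-93325)) = 1/(294306 + 197942325/2) = 1/(198530937/2) = 2/198530937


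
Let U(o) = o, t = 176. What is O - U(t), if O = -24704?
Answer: -24880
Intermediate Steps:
O - U(t) = -24704 - 1*176 = -24704 - 176 = -24880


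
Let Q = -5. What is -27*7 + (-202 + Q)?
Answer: -396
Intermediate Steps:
-27*7 + (-202 + Q) = -27*7 + (-202 - 5) = -189 - 207 = -396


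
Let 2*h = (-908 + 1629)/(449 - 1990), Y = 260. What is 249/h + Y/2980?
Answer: -114335909/107429 ≈ -1064.3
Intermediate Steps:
h = -721/3082 (h = ((-908 + 1629)/(449 - 1990))/2 = (721/(-1541))/2 = (721*(-1/1541))/2 = (½)*(-721/1541) = -721/3082 ≈ -0.23394)
249/h + Y/2980 = 249/(-721/3082) + 260/2980 = 249*(-3082/721) + 260*(1/2980) = -767418/721 + 13/149 = -114335909/107429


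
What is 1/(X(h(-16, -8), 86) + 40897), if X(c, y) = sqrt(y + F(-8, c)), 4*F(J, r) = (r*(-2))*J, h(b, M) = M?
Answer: 40897/1672564555 - 3*sqrt(6)/1672564555 ≈ 2.4447e-5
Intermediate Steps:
F(J, r) = -J*r/2 (F(J, r) = ((r*(-2))*J)/4 = ((-2*r)*J)/4 = (-2*J*r)/4 = -J*r/2)
X(c, y) = sqrt(y + 4*c) (X(c, y) = sqrt(y - 1/2*(-8)*c) = sqrt(y + 4*c))
1/(X(h(-16, -8), 86) + 40897) = 1/(sqrt(86 + 4*(-8)) + 40897) = 1/(sqrt(86 - 32) + 40897) = 1/(sqrt(54) + 40897) = 1/(3*sqrt(6) + 40897) = 1/(40897 + 3*sqrt(6))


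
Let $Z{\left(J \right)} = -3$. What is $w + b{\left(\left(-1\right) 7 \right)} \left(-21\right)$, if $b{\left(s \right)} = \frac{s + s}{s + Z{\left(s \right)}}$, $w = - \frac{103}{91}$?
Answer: $- \frac{13892}{455} \approx -30.532$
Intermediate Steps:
$w = - \frac{103}{91}$ ($w = \left(-103\right) \frac{1}{91} = - \frac{103}{91} \approx -1.1319$)
$b{\left(s \right)} = \frac{2 s}{-3 + s}$ ($b{\left(s \right)} = \frac{s + s}{s - 3} = \frac{2 s}{-3 + s}$)
$w + b{\left(\left(-1\right) 7 \right)} \left(-21\right) = - \frac{103}{91} + \frac{2 \left(\left(-1\right) 7\right)}{-3 - 7} \left(-21\right) = - \frac{103}{91} + 2 \left(-7\right) \frac{1}{-3 - 7} \left(-21\right) = - \frac{103}{91} + 2 \left(-7\right) \frac{1}{-10} \left(-21\right) = - \frac{103}{91} + 2 \left(-7\right) \left(- \frac{1}{10}\right) \left(-21\right) = - \frac{103}{91} + \frac{7}{5} \left(-21\right) = - \frac{103}{91} - \frac{147}{5} = - \frac{13892}{455}$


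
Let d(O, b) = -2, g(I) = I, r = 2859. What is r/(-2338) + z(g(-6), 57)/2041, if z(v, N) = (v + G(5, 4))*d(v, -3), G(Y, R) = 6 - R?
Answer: -5816515/4771858 ≈ -1.2189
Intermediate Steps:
z(v, N) = -4 - 2*v (z(v, N) = (v + (6 - 1*4))*(-2) = (v + (6 - 4))*(-2) = (v + 2)*(-2) = (2 + v)*(-2) = -4 - 2*v)
r/(-2338) + z(g(-6), 57)/2041 = 2859/(-2338) + (-4 - 2*(-6))/2041 = 2859*(-1/2338) + (-4 + 12)*(1/2041) = -2859/2338 + 8*(1/2041) = -2859/2338 + 8/2041 = -5816515/4771858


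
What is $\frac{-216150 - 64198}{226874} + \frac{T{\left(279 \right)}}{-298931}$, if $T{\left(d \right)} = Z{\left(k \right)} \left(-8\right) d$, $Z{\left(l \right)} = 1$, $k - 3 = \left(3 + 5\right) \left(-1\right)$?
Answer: $- \frac{41649162610}{33909835847} \approx -1.2282$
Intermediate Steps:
$k = -5$ ($k = 3 + \left(3 + 5\right) \left(-1\right) = 3 + 8 \left(-1\right) = 3 - 8 = -5$)
$T{\left(d \right)} = - 8 d$ ($T{\left(d \right)} = 1 \left(-8\right) d = - 8 d$)
$\frac{-216150 - 64198}{226874} + \frac{T{\left(279 \right)}}{-298931} = \frac{-216150 - 64198}{226874} + \frac{\left(-8\right) 279}{-298931} = \left(-216150 - 64198\right) \frac{1}{226874} - - \frac{2232}{298931} = \left(-280348\right) \frac{1}{226874} + \frac{2232}{298931} = - \frac{140174}{113437} + \frac{2232}{298931} = - \frac{41649162610}{33909835847}$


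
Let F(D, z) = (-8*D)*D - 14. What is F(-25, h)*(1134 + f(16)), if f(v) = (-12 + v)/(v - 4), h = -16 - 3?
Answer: -17062642/3 ≈ -5.6875e+6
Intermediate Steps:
h = -19
f(v) = (-12 + v)/(-4 + v)
F(D, z) = -14 - 8*D² (F(D, z) = -8*D² - 14 = -14 - 8*D²)
F(-25, h)*(1134 + f(16)) = (-14 - 8*(-25)²)*(1134 + (-12 + 16)/(-4 + 16)) = (-14 - 8*625)*(1134 + 4/12) = (-14 - 5000)*(1134 + (1/12)*4) = -5014*(1134 + ⅓) = -5014*3403/3 = -17062642/3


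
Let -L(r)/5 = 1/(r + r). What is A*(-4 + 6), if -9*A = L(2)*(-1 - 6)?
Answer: -35/18 ≈ -1.9444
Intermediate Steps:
L(r) = -5/(2*r) (L(r) = -5/(r + r) = -5*1/(2*r) = -5/(2*r))
A = -35/36 (A = -(-5/2/2)*(-1 - 6)/9 = -(-5/2*½)*(-7)/9 = -(-5)*(-7)/36 = -⅑*35/4 = -35/36 ≈ -0.97222)
A*(-4 + 6) = -35*(-4 + 6)/36 = -35/36*2 = -35/18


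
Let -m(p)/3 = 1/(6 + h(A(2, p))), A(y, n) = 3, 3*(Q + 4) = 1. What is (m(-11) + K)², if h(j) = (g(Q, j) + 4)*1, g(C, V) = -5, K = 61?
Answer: 91204/25 ≈ 3648.2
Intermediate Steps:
Q = -11/3 (Q = -4 + (⅓)*1 = -4 + ⅓ = -11/3 ≈ -3.6667)
h(j) = -1 (h(j) = (-5 + 4)*1 = -1*1 = -1)
m(p) = -⅗ (m(p) = -3/(6 - 1) = -3/5 = -3*⅕ = -⅗)
(m(-11) + K)² = (-⅗ + 61)² = (302/5)² = 91204/25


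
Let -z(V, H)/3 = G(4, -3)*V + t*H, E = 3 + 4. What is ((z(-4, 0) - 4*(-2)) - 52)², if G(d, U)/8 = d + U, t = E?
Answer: 2704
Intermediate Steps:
E = 7
t = 7
G(d, U) = 8*U + 8*d (G(d, U) = 8*(d + U) = 8*(U + d) = 8*U + 8*d)
z(V, H) = -24*V - 21*H (z(V, H) = -3*((8*(-3) + 8*4)*V + 7*H) = -3*((-24 + 32)*V + 7*H) = -3*(8*V + 7*H) = -3*(7*H + 8*V) = -24*V - 21*H)
((z(-4, 0) - 4*(-2)) - 52)² = (((-24*(-4) - 21*0) - 4*(-2)) - 52)² = (((96 + 0) + 8) - 52)² = ((96 + 8) - 52)² = (104 - 52)² = 52² = 2704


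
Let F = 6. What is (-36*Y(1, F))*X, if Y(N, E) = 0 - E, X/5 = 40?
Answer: 43200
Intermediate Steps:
X = 200 (X = 5*40 = 200)
Y(N, E) = -E
(-36*Y(1, F))*X = -(-36)*6*200 = -36*(-6)*200 = 216*200 = 43200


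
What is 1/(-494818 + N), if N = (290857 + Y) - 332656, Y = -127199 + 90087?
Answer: -1/573729 ≈ -1.7430e-6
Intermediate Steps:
Y = -37112
N = -78911 (N = (290857 - 37112) - 332656 = 253745 - 332656 = -78911)
1/(-494818 + N) = 1/(-494818 - 78911) = 1/(-573729) = -1/573729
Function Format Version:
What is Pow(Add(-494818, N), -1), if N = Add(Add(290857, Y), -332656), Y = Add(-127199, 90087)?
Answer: Rational(-1, 573729) ≈ -1.7430e-6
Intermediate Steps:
Y = -37112
N = -78911 (N = Add(Add(290857, -37112), -332656) = Add(253745, -332656) = -78911)
Pow(Add(-494818, N), -1) = Pow(Add(-494818, -78911), -1) = Pow(-573729, -1) = Rational(-1, 573729)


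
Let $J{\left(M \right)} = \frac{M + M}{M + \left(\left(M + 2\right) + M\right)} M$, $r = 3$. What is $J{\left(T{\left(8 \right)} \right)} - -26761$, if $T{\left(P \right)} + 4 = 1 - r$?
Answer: $\frac{53513}{2} \approx 26757.0$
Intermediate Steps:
$T{\left(P \right)} = -6$ ($T{\left(P \right)} = -4 + \left(1 - 3\right) = -4 - 2 = -6$)
$J{\left(M \right)} = \frac{2 M^{2}}{2 + 3 M}$ ($J{\left(M \right)} = \frac{2 M}{M + \left(\left(2 + M\right) + M\right)} M = \frac{2 M}{M + \left(2 + 2 M\right)} M = \frac{2 M}{2 + 3 M} M = \frac{2 M^{2}}{2 + 3 M}$)
$J{\left(T{\left(8 \right)} \right)} - -26761 = \frac{2 \left(-6\right)^{2}}{2 + 3 \left(-6\right)} - -26761 = 2 \cdot 36 \frac{1}{2 - 18} + 26761 = 2 \cdot 36 \frac{1}{-16} + 26761 = 2 \cdot 36 \left(- \frac{1}{16}\right) + 26761 = - \frac{9}{2} + 26761 = \frac{53513}{2}$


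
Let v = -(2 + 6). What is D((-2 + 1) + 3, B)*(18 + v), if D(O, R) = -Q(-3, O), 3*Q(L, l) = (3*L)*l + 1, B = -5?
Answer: 170/3 ≈ 56.667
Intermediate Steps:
Q(L, l) = ⅓ + L*l (Q(L, l) = ((3*L)*l + 1)/3 = (3*L*l + 1)/3 = (1 + 3*L*l)/3 = ⅓ + L*l)
D(O, R) = -⅓ + 3*O (D(O, R) = -(⅓ - 3*O) = -⅓ + 3*O)
v = -8 (v = -1*8 = -8)
D((-2 + 1) + 3, B)*(18 + v) = (-⅓ + 3*((-2 + 1) + 3))*(18 - 8) = (-⅓ + 3*(-1 + 3))*10 = (-⅓ + 3*2)*10 = (-⅓ + 6)*10 = (17/3)*10 = 170/3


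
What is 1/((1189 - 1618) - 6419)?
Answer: -1/6848 ≈ -0.00014603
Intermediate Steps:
1/((1189 - 1618) - 6419) = 1/(-429 - 6419) = 1/(-6848) = -1/6848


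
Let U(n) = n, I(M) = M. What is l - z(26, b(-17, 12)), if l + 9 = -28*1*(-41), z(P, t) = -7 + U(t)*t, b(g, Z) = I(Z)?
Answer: 1002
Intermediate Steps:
b(g, Z) = Z
z(P, t) = -7 + t**2 (z(P, t) = -7 + t*t = -7 + t**2)
l = 1139 (l = -9 - 28*1*(-41) = -9 - 28*(-41) = -9 + 1148 = 1139)
l - z(26, b(-17, 12)) = 1139 - (-7 + 12**2) = 1139 - (-7 + 144) = 1139 - 1*137 = 1139 - 137 = 1002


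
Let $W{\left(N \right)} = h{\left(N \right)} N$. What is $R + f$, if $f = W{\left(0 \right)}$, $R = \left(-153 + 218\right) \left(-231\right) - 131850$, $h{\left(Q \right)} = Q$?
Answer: $-146865$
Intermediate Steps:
$R = -146865$ ($R = 65 \left(-231\right) - 131850 = -15015 - 131850 = -146865$)
$W{\left(N \right)} = N^{2}$ ($W{\left(N \right)} = N N = N^{2}$)
$f = 0$ ($f = 0^{2} = 0$)
$R + f = -146865 + 0 = -146865$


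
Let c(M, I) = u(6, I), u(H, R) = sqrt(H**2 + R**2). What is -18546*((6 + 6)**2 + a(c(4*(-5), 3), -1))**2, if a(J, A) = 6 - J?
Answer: -418119570 + 16691400*sqrt(5) ≈ -3.8080e+8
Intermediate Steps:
c(M, I) = sqrt(36 + I**2) (c(M, I) = sqrt(6**2 + I**2) = sqrt(36 + I**2))
-18546*((6 + 6)**2 + a(c(4*(-5), 3), -1))**2 = -18546*((6 + 6)**2 + (6 - sqrt(36 + 3**2)))**2 = -18546*(12**2 + (6 - sqrt(36 + 9)))**2 = -18546*(144 + (6 - sqrt(45)))**2 = -18546*(144 + (6 - 3*sqrt(5)))**2 = -18546*(150 - 3*sqrt(5))**2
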